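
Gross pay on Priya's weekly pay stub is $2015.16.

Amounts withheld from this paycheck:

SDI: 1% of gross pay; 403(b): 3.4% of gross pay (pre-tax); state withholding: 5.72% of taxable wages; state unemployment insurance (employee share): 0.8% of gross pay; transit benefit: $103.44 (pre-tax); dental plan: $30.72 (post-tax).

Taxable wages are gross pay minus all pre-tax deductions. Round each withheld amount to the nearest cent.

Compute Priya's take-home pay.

$1670.78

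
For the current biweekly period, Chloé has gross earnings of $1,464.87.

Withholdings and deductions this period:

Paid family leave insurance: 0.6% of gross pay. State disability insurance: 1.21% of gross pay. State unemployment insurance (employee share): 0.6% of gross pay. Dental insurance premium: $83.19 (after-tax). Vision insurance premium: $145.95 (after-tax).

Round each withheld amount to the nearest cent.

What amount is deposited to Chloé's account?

$1,200.43

Paid family leave insurance: $1,464.87 × 0.006 = $8.79
State unemployment insurance (employee share): $1,464.87 × 0.006 = $8.79
State disability insurance: $1,464.87 × 0.0121 = $17.72
Dental insurance premium: $83.19
Vision insurance premium: $145.95
Total deductions = $8.79 + $8.79 + $17.72 + $83.19 + $145.95 = $264.44
Net pay = $1,464.87 − $264.44 = $1,200.43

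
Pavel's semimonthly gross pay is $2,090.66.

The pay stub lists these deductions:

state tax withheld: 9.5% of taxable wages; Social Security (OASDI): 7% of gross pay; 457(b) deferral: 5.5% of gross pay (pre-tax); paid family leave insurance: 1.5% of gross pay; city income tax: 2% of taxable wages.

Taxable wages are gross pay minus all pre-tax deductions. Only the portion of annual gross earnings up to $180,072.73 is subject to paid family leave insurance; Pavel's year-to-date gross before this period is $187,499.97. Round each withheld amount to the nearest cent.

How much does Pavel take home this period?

457(b) deferral: $2,090.66 × 0.055 = $114.99
Taxable wages = $2,090.66 − $114.99 = $1,975.67
State tax withheld: $1,975.67 × 0.095 = $187.69
City income tax: $1,975.67 × 0.02 = $39.51
Paid family leave insurance: annual cap $180,072.73 already reached (YTD $187,499.97), so $0.00
Social Security (OASDI): $2,090.66 × 0.07 = $146.35
Total deductions = $114.99 + $187.69 + $39.51 + $0.00 + $146.35 = $488.54
Net pay = $2,090.66 − $488.54 = $1,602.12

$1,602.12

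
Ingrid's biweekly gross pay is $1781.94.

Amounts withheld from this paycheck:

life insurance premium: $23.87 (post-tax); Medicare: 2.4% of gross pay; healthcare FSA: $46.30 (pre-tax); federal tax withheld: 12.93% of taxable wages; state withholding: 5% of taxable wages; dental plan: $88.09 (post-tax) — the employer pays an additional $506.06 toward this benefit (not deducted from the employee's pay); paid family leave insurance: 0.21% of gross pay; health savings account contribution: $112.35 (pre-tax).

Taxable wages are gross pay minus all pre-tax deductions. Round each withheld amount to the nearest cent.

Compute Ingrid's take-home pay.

Health savings account contribution: $112.35
Healthcare FSA: $46.30
Pre-tax total = $112.35 + $46.30 = $158.65
Taxable wages = $1781.94 − $158.65 = $1623.29
Federal tax withheld: $1623.29 × 0.1293 = $209.89
State withholding: $1623.29 × 0.05 = $81.16
Medicare: $1781.94 × 0.024 = $42.77
Paid family leave insurance: $1781.94 × 0.0021 = $3.74
Life insurance premium: $23.87
Dental plan: $88.09
(Employer's $506.06 toward dental plan is not withheld from the employee.)
Total deductions = $112.35 + $46.30 + $209.89 + $81.16 + $42.77 + $3.74 + $23.87 + $88.09 = $608.17
Net pay = $1781.94 − $608.17 = $1173.77

$1173.77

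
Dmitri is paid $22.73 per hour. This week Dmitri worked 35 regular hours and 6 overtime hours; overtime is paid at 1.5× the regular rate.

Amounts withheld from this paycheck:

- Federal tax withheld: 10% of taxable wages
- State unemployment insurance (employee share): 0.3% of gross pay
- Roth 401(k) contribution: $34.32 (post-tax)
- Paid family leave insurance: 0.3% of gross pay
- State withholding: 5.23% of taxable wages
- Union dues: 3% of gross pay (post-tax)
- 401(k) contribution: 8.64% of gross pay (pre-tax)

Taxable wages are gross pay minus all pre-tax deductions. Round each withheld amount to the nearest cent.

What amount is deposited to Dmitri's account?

$704.23

Regular pay: 35 × $22.73 = $795.55
Overtime pay: 6 × $22.73 × 1.5 = $204.57
Gross pay = $795.55 + $204.57 = $1000.12
401(k) contribution: $1000.12 × 0.0864 = $86.41
Taxable wages = $1000.12 − $86.41 = $913.71
Federal tax withheld: $913.71 × 0.1 = $91.37
State withholding: $913.71 × 0.0523 = $47.79
Paid family leave insurance: $1000.12 × 0.003 = $3.00
State unemployment insurance (employee share): $1000.12 × 0.003 = $3.00
Union dues: $1000.12 × 0.03 = $30.00
Roth 401(k) contribution: $34.32
Total deductions = $86.41 + $91.37 + $47.79 + $3.00 + $3.00 + $30.00 + $34.32 = $295.89
Net pay = $1000.12 − $295.89 = $704.23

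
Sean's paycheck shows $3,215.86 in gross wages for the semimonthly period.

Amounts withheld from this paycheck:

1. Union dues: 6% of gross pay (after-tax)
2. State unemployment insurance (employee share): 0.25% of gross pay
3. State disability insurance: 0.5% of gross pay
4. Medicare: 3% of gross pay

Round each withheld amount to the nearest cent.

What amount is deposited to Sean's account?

State unemployment insurance (employee share): $3,215.86 × 0.0025 = $8.04
Medicare: $3,215.86 × 0.03 = $96.48
State disability insurance: $3,215.86 × 0.005 = $16.08
Union dues: $3,215.86 × 0.06 = $192.95
Total deductions = $8.04 + $96.48 + $16.08 + $192.95 = $313.55
Net pay = $3,215.86 − $313.55 = $2,902.31

$2,902.31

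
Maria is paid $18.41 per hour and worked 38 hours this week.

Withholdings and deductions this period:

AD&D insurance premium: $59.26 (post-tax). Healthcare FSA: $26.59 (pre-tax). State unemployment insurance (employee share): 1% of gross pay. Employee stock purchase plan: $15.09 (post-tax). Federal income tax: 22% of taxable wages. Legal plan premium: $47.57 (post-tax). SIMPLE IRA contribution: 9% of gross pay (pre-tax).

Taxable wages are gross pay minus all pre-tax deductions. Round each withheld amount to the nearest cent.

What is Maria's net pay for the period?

$346.90

Gross pay: 38 × $18.41 = $699.58
SIMPLE IRA contribution: $699.58 × 0.09 = $62.96
Healthcare FSA: $26.59
Pre-tax total = $62.96 + $26.59 = $89.55
Taxable wages = $699.58 − $89.55 = $610.03
Federal income tax: $610.03 × 0.22 = $134.21
State unemployment insurance (employee share): $699.58 × 0.01 = $7.00
Legal plan premium: $47.57
Employee stock purchase plan: $15.09
AD&D insurance premium: $59.26
Total deductions = $62.96 + $26.59 + $134.21 + $7.00 + $47.57 + $15.09 + $59.26 = $352.68
Net pay = $699.58 − $352.68 = $346.90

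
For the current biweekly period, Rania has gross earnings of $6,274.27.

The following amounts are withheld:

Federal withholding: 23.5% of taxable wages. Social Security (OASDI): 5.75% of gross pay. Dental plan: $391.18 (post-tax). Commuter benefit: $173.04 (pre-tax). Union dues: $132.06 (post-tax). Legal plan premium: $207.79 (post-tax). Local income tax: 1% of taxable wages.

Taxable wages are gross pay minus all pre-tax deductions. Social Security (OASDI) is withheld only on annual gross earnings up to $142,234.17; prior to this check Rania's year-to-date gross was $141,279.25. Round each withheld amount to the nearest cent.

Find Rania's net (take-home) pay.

Commuter benefit: $173.04
Taxable wages = $6,274.27 − $173.04 = $6,101.23
Local income tax: $6,101.23 × 0.01 = $61.01
Federal withholding: $6,101.23 × 0.235 = $1,433.79
Social Security (OASDI): only $142,234.17 − $141,279.25 = $954.92 of this check is subject → $954.92 × 0.0575 = $54.91
Legal plan premium: $207.79
Union dues: $132.06
Dental plan: $391.18
Total deductions = $173.04 + $61.01 + $1,433.79 + $54.91 + $207.79 + $132.06 + $391.18 = $2,453.78
Net pay = $6,274.27 − $2,453.78 = $3,820.49

$3,820.49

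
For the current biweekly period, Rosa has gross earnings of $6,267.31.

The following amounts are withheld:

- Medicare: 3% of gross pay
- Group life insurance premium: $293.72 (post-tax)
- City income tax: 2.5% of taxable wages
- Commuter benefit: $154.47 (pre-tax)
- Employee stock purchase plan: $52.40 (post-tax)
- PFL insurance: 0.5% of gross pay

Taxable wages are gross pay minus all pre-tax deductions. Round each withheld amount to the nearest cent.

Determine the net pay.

$5,394.54

Commuter benefit: $154.47
Taxable wages = $6,267.31 − $154.47 = $6,112.84
City income tax: $6,112.84 × 0.025 = $152.82
PFL insurance: $6,267.31 × 0.005 = $31.34
Medicare: $6,267.31 × 0.03 = $188.02
Employee stock purchase plan: $52.40
Group life insurance premium: $293.72
Total deductions = $154.47 + $152.82 + $31.34 + $188.02 + $52.40 + $293.72 = $872.77
Net pay = $6,267.31 − $872.77 = $5,394.54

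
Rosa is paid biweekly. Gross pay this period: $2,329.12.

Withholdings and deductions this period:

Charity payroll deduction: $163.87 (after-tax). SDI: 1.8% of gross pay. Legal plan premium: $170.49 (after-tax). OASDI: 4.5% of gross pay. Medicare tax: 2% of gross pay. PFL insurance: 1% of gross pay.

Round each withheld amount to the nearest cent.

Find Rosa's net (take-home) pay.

$1,778.16

PFL insurance: $2,329.12 × 0.01 = $23.29
OASDI: $2,329.12 × 0.045 = $104.81
Medicare tax: $2,329.12 × 0.02 = $46.58
SDI: $2,329.12 × 0.018 = $41.92
Legal plan premium: $170.49
Charity payroll deduction: $163.87
Total deductions = $23.29 + $104.81 + $46.58 + $41.92 + $170.49 + $163.87 = $550.96
Net pay = $2,329.12 − $550.96 = $1,778.16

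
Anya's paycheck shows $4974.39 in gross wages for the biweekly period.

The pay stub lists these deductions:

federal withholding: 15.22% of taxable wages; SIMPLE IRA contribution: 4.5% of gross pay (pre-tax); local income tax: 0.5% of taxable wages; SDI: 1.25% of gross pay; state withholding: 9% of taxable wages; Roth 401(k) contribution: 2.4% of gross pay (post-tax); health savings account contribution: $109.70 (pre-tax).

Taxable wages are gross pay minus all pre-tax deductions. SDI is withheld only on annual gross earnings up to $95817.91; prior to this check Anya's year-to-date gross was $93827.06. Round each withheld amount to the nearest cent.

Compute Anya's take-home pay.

$3349.34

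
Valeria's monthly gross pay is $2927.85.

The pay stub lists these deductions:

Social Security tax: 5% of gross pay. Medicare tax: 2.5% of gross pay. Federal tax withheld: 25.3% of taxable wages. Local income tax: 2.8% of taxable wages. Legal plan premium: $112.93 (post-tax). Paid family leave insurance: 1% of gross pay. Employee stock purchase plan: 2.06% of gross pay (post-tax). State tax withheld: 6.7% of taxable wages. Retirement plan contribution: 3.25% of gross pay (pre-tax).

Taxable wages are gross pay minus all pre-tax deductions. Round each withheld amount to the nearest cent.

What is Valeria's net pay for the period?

Retirement plan contribution: $2927.85 × 0.0325 = $95.16
Taxable wages = $2927.85 − $95.16 = $2832.69
Federal tax withheld: $2832.69 × 0.253 = $716.67
State tax withheld: $2832.69 × 0.067 = $189.79
Local income tax: $2832.69 × 0.028 = $79.32
Medicare tax: $2927.85 × 0.025 = $73.20
Social Security tax: $2927.85 × 0.05 = $146.39
Paid family leave insurance: $2927.85 × 0.01 = $29.28
Legal plan premium: $112.93
Employee stock purchase plan: $2927.85 × 0.0206 = $60.31
Total deductions = $95.16 + $716.67 + $189.79 + $79.32 + $73.20 + $146.39 + $29.28 + $112.93 + $60.31 = $1503.05
Net pay = $2927.85 − $1503.05 = $1424.80

$1424.80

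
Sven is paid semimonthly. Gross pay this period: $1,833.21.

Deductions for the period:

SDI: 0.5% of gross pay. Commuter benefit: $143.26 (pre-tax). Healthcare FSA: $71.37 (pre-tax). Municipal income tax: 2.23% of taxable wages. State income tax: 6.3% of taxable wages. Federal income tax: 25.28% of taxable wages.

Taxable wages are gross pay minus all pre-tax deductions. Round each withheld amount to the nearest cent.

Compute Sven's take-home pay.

Healthcare FSA: $71.37
Commuter benefit: $143.26
Pre-tax total = $71.37 + $143.26 = $214.63
Taxable wages = $1,833.21 − $214.63 = $1,618.58
Federal income tax: $1,618.58 × 0.2528 = $409.18
State income tax: $1,618.58 × 0.063 = $101.97
Municipal income tax: $1,618.58 × 0.0223 = $36.09
SDI: $1,833.21 × 0.005 = $9.17
Total deductions = $71.37 + $143.26 + $409.18 + $101.97 + $36.09 + $9.17 = $771.04
Net pay = $1,833.21 − $771.04 = $1,062.17

$1,062.17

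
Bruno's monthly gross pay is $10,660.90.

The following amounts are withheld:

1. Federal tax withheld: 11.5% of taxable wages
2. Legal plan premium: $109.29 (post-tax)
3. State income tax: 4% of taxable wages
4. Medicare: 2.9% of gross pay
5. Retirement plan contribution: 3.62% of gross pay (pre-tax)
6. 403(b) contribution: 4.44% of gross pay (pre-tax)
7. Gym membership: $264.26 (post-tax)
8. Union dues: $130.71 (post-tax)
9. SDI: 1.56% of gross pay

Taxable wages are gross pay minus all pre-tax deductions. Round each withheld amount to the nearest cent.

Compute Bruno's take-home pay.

Retirement plan contribution: $10,660.90 × 0.0362 = $385.92
403(b) contribution: $10,660.90 × 0.0444 = $473.34
Pre-tax total = $385.92 + $473.34 = $859.26
Taxable wages = $10,660.90 − $859.26 = $9,801.64
State income tax: $9,801.64 × 0.04 = $392.07
Federal tax withheld: $9,801.64 × 0.115 = $1,127.19
SDI: $10,660.90 × 0.0156 = $166.31
Medicare: $10,660.90 × 0.029 = $309.17
Legal plan premium: $109.29
Union dues: $130.71
Gym membership: $264.26
Total deductions = $385.92 + $473.34 + $392.07 + $1,127.19 + $166.31 + $309.17 + $109.29 + $130.71 + $264.26 = $3,358.26
Net pay = $10,660.90 − $3,358.26 = $7,302.64

$7,302.64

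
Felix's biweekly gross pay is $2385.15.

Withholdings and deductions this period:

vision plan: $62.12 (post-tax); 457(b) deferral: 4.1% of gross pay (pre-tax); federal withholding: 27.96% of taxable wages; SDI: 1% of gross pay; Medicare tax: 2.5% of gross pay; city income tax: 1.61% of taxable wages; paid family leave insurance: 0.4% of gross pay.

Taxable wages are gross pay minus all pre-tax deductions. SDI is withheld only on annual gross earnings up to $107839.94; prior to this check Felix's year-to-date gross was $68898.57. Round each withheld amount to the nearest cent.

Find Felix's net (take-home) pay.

457(b) deferral: $2385.15 × 0.041 = $97.79
Taxable wages = $2385.15 − $97.79 = $2287.36
City income tax: $2287.36 × 0.0161 = $36.83
Federal withholding: $2287.36 × 0.2796 = $639.55
Medicare tax: $2385.15 × 0.025 = $59.63
SDI: cap not yet reached, full $2385.15 is subject → $2385.15 × 0.01 = $23.85
Paid family leave insurance: $2385.15 × 0.004 = $9.54
Vision plan: $62.12
Total deductions = $97.79 + $36.83 + $639.55 + $59.63 + $23.85 + $9.54 + $62.12 = $929.31
Net pay = $2385.15 − $929.31 = $1455.84

$1455.84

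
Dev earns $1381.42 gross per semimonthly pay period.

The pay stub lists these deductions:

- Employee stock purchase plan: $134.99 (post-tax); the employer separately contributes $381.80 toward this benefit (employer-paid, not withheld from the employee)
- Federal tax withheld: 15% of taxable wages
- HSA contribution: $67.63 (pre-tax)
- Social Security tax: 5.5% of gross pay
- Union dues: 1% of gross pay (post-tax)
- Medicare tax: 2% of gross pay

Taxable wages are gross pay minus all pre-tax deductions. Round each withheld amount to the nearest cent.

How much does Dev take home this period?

$864.31

HSA contribution: $67.63
Taxable wages = $1381.42 − $67.63 = $1313.79
Federal tax withheld: $1313.79 × 0.15 = $197.07
Medicare tax: $1381.42 × 0.02 = $27.63
Social Security tax: $1381.42 × 0.055 = $75.98
Employee stock purchase plan: $134.99
Union dues: $1381.42 × 0.01 = $13.81
(Employer's $381.80 toward employee stock purchase plan is not withheld from the employee.)
Total deductions = $67.63 + $197.07 + $27.63 + $75.98 + $134.99 + $13.81 = $517.11
Net pay = $1381.42 − $517.11 = $864.31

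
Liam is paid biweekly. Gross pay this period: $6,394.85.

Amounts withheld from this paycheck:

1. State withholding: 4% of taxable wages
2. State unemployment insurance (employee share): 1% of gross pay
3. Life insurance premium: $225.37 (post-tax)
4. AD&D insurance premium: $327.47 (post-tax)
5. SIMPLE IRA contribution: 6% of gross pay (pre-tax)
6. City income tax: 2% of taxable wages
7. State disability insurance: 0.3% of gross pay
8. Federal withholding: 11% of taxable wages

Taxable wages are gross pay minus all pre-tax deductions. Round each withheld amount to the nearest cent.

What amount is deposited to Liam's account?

$4,353.29

SIMPLE IRA contribution: $6,394.85 × 0.06 = $383.69
Taxable wages = $6,394.85 − $383.69 = $6,011.16
State withholding: $6,011.16 × 0.04 = $240.45
Federal withholding: $6,011.16 × 0.11 = $661.23
City income tax: $6,011.16 × 0.02 = $120.22
State unemployment insurance (employee share): $6,394.85 × 0.01 = $63.95
State disability insurance: $6,394.85 × 0.003 = $19.18
AD&D insurance premium: $327.47
Life insurance premium: $225.37
Total deductions = $383.69 + $240.45 + $661.23 + $120.22 + $63.95 + $19.18 + $327.47 + $225.37 = $2,041.56
Net pay = $6,394.85 − $2,041.56 = $4,353.29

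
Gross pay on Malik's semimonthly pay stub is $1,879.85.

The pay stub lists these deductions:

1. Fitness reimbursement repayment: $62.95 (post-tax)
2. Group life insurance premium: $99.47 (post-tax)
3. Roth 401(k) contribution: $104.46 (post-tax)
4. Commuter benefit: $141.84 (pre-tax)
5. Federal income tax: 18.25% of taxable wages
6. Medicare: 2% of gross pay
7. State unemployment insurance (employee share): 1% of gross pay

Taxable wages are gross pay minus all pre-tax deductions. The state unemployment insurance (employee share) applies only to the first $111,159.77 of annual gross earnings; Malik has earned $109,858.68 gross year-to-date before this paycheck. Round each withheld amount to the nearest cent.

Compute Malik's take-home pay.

Commuter benefit: $141.84
Taxable wages = $1,879.85 − $141.84 = $1,738.01
Federal income tax: $1,738.01 × 0.1825 = $317.19
Medicare: $1,879.85 × 0.02 = $37.60
State unemployment insurance (employee share): only $111,159.77 − $109,858.68 = $1,301.09 of this check is subject → $1,301.09 × 0.01 = $13.01
Group life insurance premium: $99.47
Fitness reimbursement repayment: $62.95
Roth 401(k) contribution: $104.46
Total deductions = $141.84 + $317.19 + $37.60 + $13.01 + $99.47 + $62.95 + $104.46 = $776.52
Net pay = $1,879.85 − $776.52 = $1,103.33

$1,103.33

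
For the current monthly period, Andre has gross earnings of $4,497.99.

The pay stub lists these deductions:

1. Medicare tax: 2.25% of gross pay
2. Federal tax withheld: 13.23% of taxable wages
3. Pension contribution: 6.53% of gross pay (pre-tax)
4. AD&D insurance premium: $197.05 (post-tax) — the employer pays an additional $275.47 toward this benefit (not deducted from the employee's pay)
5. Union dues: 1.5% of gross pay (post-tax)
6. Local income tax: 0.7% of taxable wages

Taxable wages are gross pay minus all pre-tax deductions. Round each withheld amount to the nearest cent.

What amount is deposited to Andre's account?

Pension contribution: $4,497.99 × 0.0653 = $293.72
Taxable wages = $4,497.99 − $293.72 = $4,204.27
Federal tax withheld: $4,204.27 × 0.1323 = $556.22
Local income tax: $4,204.27 × 0.007 = $29.43
Medicare tax: $4,497.99 × 0.0225 = $101.20
Union dues: $4,497.99 × 0.015 = $67.47
AD&D insurance premium: $197.05
(Employer's $275.47 toward AD&D insurance premium is not withheld from the employee.)
Total deductions = $293.72 + $556.22 + $29.43 + $101.20 + $67.47 + $197.05 = $1,245.09
Net pay = $4,497.99 − $1,245.09 = $3,252.90

$3,252.90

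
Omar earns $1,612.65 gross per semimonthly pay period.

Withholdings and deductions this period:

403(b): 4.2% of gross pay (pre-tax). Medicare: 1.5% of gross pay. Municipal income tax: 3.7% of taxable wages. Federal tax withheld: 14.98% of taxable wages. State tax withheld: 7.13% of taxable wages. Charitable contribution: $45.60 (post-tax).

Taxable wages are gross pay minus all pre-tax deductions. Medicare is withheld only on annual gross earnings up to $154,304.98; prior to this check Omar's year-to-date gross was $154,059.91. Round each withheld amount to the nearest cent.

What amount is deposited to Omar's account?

$1,096.90

403(b): $1,612.65 × 0.042 = $67.73
Taxable wages = $1,612.65 − $67.73 = $1,544.92
State tax withheld: $1,544.92 × 0.0713 = $110.15
Municipal income tax: $1,544.92 × 0.037 = $57.16
Federal tax withheld: $1,544.92 × 0.1498 = $231.43
Medicare: only $154,304.98 − $154,059.91 = $245.07 of this check is subject → $245.07 × 0.015 = $3.68
Charitable contribution: $45.60
Total deductions = $67.73 + $110.15 + $57.16 + $231.43 + $3.68 + $45.60 = $515.75
Net pay = $1,612.65 − $515.75 = $1,096.90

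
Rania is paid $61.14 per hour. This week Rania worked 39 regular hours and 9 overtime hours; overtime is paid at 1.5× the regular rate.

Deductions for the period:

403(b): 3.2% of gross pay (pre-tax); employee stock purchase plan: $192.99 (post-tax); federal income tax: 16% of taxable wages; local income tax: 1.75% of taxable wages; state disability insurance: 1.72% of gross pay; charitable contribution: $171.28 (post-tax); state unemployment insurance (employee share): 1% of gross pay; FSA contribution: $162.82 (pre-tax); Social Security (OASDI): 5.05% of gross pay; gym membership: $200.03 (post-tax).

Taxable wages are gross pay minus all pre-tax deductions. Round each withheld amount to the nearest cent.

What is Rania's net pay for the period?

Regular pay: 39 × $61.14 = $2,384.46
Overtime pay: 9 × $61.14 × 1.5 = $825.39
Gross pay = $2,384.46 + $825.39 = $3,209.85
403(b): $3,209.85 × 0.032 = $102.72
FSA contribution: $162.82
Pre-tax total = $102.72 + $162.82 = $265.54
Taxable wages = $3,209.85 − $265.54 = $2,944.31
Federal income tax: $2,944.31 × 0.16 = $471.09
Local income tax: $2,944.31 × 0.0175 = $51.53
State disability insurance: $3,209.85 × 0.0172 = $55.21
Social Security (OASDI): $3,209.85 × 0.0505 = $162.10
State unemployment insurance (employee share): $3,209.85 × 0.01 = $32.10
Employee stock purchase plan: $192.99
Gym membership: $200.03
Charitable contribution: $171.28
Total deductions = $102.72 + $162.82 + $471.09 + $51.53 + $55.21 + $162.10 + $32.10 + $192.99 + $200.03 + $171.28 = $1,601.87
Net pay = $3,209.85 − $1,601.87 = $1,607.98

$1,607.98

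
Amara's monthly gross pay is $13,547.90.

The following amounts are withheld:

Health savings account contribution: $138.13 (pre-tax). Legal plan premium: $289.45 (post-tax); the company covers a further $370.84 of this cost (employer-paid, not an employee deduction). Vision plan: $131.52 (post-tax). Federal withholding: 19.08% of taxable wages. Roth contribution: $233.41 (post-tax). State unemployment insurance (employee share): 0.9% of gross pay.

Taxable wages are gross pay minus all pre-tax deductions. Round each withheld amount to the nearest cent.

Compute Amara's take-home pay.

$10,074.88

Health savings account contribution: $138.13
Taxable wages = $13,547.90 − $138.13 = $13,409.77
Federal withholding: $13,409.77 × 0.1908 = $2,558.58
State unemployment insurance (employee share): $13,547.90 × 0.009 = $121.93
Roth contribution: $233.41
Legal plan premium: $289.45
Vision plan: $131.52
(Employer's $370.84 toward legal plan premium is not withheld from the employee.)
Total deductions = $138.13 + $2,558.58 + $121.93 + $233.41 + $289.45 + $131.52 = $3,473.02
Net pay = $13,547.90 − $3,473.02 = $10,074.88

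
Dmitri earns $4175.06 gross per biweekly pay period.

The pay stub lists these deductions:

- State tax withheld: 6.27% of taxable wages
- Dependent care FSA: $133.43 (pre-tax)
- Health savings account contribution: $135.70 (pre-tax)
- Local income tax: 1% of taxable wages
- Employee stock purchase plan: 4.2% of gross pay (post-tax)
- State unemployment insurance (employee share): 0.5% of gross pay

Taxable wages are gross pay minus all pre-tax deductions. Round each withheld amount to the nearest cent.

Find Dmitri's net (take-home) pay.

$3425.74

Dependent care FSA: $133.43
Health savings account contribution: $135.70
Pre-tax total = $133.43 + $135.70 = $269.13
Taxable wages = $4175.06 − $269.13 = $3905.93
State tax withheld: $3905.93 × 0.0627 = $244.90
Local income tax: $3905.93 × 0.01 = $39.06
State unemployment insurance (employee share): $4175.06 × 0.005 = $20.88
Employee stock purchase plan: $4175.06 × 0.042 = $175.35
Total deductions = $133.43 + $135.70 + $244.90 + $39.06 + $20.88 + $175.35 = $749.32
Net pay = $4175.06 − $749.32 = $3425.74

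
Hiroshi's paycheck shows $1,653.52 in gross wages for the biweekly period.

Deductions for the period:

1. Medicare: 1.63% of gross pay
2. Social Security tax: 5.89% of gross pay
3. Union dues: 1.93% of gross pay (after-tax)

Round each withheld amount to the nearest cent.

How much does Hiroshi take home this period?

Medicare: $1,653.52 × 0.0163 = $26.95
Social Security tax: $1,653.52 × 0.0589 = $97.39
Union dues: $1,653.52 × 0.0193 = $31.91
Total deductions = $26.95 + $97.39 + $31.91 = $156.25
Net pay = $1,653.52 − $156.25 = $1,497.27

$1,497.27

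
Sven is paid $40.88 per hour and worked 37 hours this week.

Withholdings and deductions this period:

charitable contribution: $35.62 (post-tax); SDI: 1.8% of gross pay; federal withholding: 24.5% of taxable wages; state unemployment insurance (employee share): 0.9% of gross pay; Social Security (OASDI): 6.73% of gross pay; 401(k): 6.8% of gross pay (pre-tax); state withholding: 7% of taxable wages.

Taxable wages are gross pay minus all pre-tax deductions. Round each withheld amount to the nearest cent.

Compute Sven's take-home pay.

Gross pay: 37 × $40.88 = $1,512.56
401(k): $1,512.56 × 0.068 = $102.85
Taxable wages = $1,512.56 − $102.85 = $1,409.71
State withholding: $1,409.71 × 0.07 = $98.68
Federal withholding: $1,409.71 × 0.245 = $345.38
Social Security (OASDI): $1,512.56 × 0.0673 = $101.80
SDI: $1,512.56 × 0.018 = $27.23
State unemployment insurance (employee share): $1,512.56 × 0.009 = $13.61
Charitable contribution: $35.62
Total deductions = $102.85 + $98.68 + $345.38 + $101.80 + $27.23 + $13.61 + $35.62 = $725.17
Net pay = $1,512.56 − $725.17 = $787.39

$787.39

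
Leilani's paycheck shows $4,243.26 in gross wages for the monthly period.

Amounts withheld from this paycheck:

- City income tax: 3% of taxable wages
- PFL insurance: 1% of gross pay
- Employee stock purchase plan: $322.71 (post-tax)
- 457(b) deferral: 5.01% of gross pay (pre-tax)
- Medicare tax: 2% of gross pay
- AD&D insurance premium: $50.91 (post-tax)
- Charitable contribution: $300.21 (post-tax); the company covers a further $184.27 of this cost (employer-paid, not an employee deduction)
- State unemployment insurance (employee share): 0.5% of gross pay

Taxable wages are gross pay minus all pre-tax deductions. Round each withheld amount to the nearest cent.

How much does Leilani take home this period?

457(b) deferral: $4,243.26 × 0.0501 = $212.59
Taxable wages = $4,243.26 − $212.59 = $4,030.67
City income tax: $4,030.67 × 0.03 = $120.92
State unemployment insurance (employee share): $4,243.26 × 0.005 = $21.22
PFL insurance: $4,243.26 × 0.01 = $42.43
Medicare tax: $4,243.26 × 0.02 = $84.87
Employee stock purchase plan: $322.71
AD&D insurance premium: $50.91
Charitable contribution: $300.21
(Employer's $184.27 toward charitable contribution is not withheld from the employee.)
Total deductions = $212.59 + $120.92 + $21.22 + $42.43 + $84.87 + $322.71 + $50.91 + $300.21 = $1,155.86
Net pay = $4,243.26 − $1,155.86 = $3,087.40

$3,087.40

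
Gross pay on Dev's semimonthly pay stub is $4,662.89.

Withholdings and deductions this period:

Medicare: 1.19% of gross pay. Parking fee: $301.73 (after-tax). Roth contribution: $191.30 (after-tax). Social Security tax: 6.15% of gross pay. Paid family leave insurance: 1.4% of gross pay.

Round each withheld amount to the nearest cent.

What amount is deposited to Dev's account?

Social Security tax: $4,662.89 × 0.0615 = $286.77
Paid family leave insurance: $4,662.89 × 0.014 = $65.28
Medicare: $4,662.89 × 0.0119 = $55.49
Parking fee: $301.73
Roth contribution: $191.30
Total deductions = $286.77 + $65.28 + $55.49 + $301.73 + $191.30 = $900.57
Net pay = $4,662.89 − $900.57 = $3,762.32

$3,762.32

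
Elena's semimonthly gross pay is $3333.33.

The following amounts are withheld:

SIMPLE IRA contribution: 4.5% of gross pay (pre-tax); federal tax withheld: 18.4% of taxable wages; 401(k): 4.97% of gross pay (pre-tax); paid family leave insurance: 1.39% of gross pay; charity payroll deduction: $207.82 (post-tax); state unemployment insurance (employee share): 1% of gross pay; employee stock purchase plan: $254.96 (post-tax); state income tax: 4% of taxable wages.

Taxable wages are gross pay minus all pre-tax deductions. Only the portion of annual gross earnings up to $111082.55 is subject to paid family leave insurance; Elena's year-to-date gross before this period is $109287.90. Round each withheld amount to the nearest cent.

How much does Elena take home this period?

$1820.64

401(k): $3333.33 × 0.0497 = $165.67
SIMPLE IRA contribution: $3333.33 × 0.045 = $150.00
Pre-tax total = $165.67 + $150.00 = $315.67
Taxable wages = $3333.33 − $315.67 = $3017.66
Federal tax withheld: $3017.66 × 0.184 = $555.25
State income tax: $3017.66 × 0.04 = $120.71
State unemployment insurance (employee share): $3333.33 × 0.01 = $33.33
Paid family leave insurance: only $111082.55 − $109287.90 = $1794.65 of this check is subject → $1794.65 × 0.0139 = $24.95
Employee stock purchase plan: $254.96
Charity payroll deduction: $207.82
Total deductions = $165.67 + $150.00 + $555.25 + $120.71 + $33.33 + $24.95 + $254.96 + $207.82 = $1512.69
Net pay = $3333.33 − $1512.69 = $1820.64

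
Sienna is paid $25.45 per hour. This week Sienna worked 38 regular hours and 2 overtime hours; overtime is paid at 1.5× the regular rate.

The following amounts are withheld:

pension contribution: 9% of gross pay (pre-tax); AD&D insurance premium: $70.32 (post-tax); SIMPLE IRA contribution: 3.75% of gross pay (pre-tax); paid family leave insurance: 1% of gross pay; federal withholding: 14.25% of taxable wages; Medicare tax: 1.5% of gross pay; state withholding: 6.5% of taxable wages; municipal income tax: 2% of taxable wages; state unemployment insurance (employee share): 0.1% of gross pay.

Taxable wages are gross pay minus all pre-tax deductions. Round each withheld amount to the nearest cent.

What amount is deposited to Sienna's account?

$605.85

Regular pay: 38 × $25.45 = $967.10
Overtime pay: 2 × $25.45 × 1.5 = $76.35
Gross pay = $967.10 + $76.35 = $1,043.45
Pension contribution: $1,043.45 × 0.09 = $93.91
SIMPLE IRA contribution: $1,043.45 × 0.0375 = $39.13
Pre-tax total = $93.91 + $39.13 = $133.04
Taxable wages = $1,043.45 − $133.04 = $910.41
Municipal income tax: $910.41 × 0.02 = $18.21
State withholding: $910.41 × 0.065 = $59.18
Federal withholding: $910.41 × 0.1425 = $129.73
Paid family leave insurance: $1,043.45 × 0.01 = $10.43
State unemployment insurance (employee share): $1,043.45 × 0.001 = $1.04
Medicare tax: $1,043.45 × 0.015 = $15.65
AD&D insurance premium: $70.32
Total deductions = $93.91 + $39.13 + $18.21 + $59.18 + $129.73 + $10.43 + $1.04 + $15.65 + $70.32 = $437.60
Net pay = $1,043.45 − $437.60 = $605.85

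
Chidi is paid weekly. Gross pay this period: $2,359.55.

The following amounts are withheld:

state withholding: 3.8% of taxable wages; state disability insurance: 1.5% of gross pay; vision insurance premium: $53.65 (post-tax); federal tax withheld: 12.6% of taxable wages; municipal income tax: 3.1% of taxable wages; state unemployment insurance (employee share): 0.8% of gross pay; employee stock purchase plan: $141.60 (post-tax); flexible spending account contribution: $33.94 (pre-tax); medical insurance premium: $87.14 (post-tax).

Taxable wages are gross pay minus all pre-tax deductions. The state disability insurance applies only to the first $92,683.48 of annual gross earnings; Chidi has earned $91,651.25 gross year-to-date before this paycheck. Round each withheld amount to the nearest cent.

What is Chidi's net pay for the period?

$1,555.37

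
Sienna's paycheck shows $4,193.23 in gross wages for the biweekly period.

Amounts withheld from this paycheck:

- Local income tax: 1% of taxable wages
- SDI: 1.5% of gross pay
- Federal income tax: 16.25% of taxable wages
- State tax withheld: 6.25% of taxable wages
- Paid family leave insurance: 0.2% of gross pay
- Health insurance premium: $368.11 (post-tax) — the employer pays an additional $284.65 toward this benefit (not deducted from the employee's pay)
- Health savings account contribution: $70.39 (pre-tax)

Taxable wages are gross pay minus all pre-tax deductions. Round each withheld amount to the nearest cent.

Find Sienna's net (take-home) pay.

$2,714.57

Health savings account contribution: $70.39
Taxable wages = $4,193.23 − $70.39 = $4,122.84
State tax withheld: $4,122.84 × 0.0625 = $257.68
Federal income tax: $4,122.84 × 0.1625 = $669.96
Local income tax: $4,122.84 × 0.01 = $41.23
SDI: $4,193.23 × 0.015 = $62.90
Paid family leave insurance: $4,193.23 × 0.002 = $8.39
Health insurance premium: $368.11
(Employer's $284.65 toward health insurance premium is not withheld from the employee.)
Total deductions = $70.39 + $257.68 + $669.96 + $41.23 + $62.90 + $8.39 + $368.11 = $1,478.66
Net pay = $4,193.23 − $1,478.66 = $2,714.57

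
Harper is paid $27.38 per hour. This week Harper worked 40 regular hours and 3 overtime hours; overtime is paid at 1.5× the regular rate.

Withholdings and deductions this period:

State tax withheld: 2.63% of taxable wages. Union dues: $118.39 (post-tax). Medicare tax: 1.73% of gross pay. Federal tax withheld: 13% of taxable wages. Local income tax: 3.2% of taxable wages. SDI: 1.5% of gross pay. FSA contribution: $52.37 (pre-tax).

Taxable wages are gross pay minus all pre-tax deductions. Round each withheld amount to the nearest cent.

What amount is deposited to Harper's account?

$788.72

Regular pay: 40 × $27.38 = $1095.20
Overtime pay: 3 × $27.38 × 1.5 = $123.21
Gross pay = $1095.20 + $123.21 = $1218.41
FSA contribution: $52.37
Taxable wages = $1218.41 − $52.37 = $1166.04
State tax withheld: $1166.04 × 0.0263 = $30.67
Local income tax: $1166.04 × 0.032 = $37.31
Federal tax withheld: $1166.04 × 0.13 = $151.59
SDI: $1218.41 × 0.015 = $18.28
Medicare tax: $1218.41 × 0.0173 = $21.08
Union dues: $118.39
Total deductions = $52.37 + $30.67 + $37.31 + $151.59 + $18.28 + $21.08 + $118.39 = $429.69
Net pay = $1218.41 − $429.69 = $788.72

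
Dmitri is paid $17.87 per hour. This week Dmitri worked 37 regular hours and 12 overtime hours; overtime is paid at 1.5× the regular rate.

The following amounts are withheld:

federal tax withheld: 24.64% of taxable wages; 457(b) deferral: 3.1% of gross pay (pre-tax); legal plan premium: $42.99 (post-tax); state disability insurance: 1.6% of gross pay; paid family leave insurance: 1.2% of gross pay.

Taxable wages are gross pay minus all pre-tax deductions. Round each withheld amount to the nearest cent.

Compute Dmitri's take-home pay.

$647.20

Regular pay: 37 × $17.87 = $661.19
Overtime pay: 12 × $17.87 × 1.5 = $321.66
Gross pay = $661.19 + $321.66 = $982.85
457(b) deferral: $982.85 × 0.031 = $30.47
Taxable wages = $982.85 − $30.47 = $952.38
Federal tax withheld: $952.38 × 0.2464 = $234.67
State disability insurance: $982.85 × 0.016 = $15.73
Paid family leave insurance: $982.85 × 0.012 = $11.79
Legal plan premium: $42.99
Total deductions = $30.47 + $234.67 + $15.73 + $11.79 + $42.99 = $335.65
Net pay = $982.85 − $335.65 = $647.20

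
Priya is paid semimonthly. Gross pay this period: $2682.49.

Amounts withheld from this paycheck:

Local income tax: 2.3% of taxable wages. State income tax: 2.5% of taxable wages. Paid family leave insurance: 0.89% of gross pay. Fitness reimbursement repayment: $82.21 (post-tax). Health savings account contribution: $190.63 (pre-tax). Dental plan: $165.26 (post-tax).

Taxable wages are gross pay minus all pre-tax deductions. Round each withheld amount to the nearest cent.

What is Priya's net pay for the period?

Health savings account contribution: $190.63
Taxable wages = $2682.49 − $190.63 = $2491.86
Local income tax: $2491.86 × 0.023 = $57.31
State income tax: $2491.86 × 0.025 = $62.30
Paid family leave insurance: $2682.49 × 0.0089 = $23.87
Fitness reimbursement repayment: $82.21
Dental plan: $165.26
Total deductions = $190.63 + $57.31 + $62.30 + $23.87 + $82.21 + $165.26 = $581.58
Net pay = $2682.49 − $581.58 = $2100.91

$2100.91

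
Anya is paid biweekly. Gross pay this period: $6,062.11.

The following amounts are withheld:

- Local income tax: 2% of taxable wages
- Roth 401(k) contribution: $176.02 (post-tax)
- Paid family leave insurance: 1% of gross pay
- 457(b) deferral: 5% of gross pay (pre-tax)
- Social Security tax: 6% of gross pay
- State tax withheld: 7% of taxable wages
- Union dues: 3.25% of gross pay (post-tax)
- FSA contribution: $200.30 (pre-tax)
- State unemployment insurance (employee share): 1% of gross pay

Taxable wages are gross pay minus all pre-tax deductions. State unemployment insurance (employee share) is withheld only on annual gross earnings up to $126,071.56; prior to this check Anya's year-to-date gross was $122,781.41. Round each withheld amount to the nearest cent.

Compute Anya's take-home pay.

$4,228.13

FSA contribution: $200.30
457(b) deferral: $6,062.11 × 0.05 = $303.11
Pre-tax total = $200.30 + $303.11 = $503.41
Taxable wages = $6,062.11 − $503.41 = $5,558.70
State tax withheld: $5,558.70 × 0.07 = $389.11
Local income tax: $5,558.70 × 0.02 = $111.17
State unemployment insurance (employee share): only $126,071.56 − $122,781.41 = $3,290.15 of this check is subject → $3,290.15 × 0.01 = $32.90
Social Security tax: $6,062.11 × 0.06 = $363.73
Paid family leave insurance: $6,062.11 × 0.01 = $60.62
Roth 401(k) contribution: $176.02
Union dues: $6,062.11 × 0.0325 = $197.02
Total deductions = $200.30 + $303.11 + $389.11 + $111.17 + $32.90 + $363.73 + $60.62 + $176.02 + $197.02 = $1,833.98
Net pay = $6,062.11 − $1,833.98 = $4,228.13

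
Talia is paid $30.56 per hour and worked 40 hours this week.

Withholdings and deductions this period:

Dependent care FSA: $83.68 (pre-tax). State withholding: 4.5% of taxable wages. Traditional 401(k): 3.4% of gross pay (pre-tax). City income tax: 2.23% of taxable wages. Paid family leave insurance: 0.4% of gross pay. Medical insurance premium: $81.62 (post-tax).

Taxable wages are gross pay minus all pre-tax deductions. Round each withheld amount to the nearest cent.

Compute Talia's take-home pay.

$936.81

Gross pay: 40 × $30.56 = $1,222.40
Dependent care FSA: $83.68
Traditional 401(k): $1,222.40 × 0.034 = $41.56
Pre-tax total = $83.68 + $41.56 = $125.24
Taxable wages = $1,222.40 − $125.24 = $1,097.16
City income tax: $1,097.16 × 0.0223 = $24.47
State withholding: $1,097.16 × 0.045 = $49.37
Paid family leave insurance: $1,222.40 × 0.004 = $4.89
Medical insurance premium: $81.62
Total deductions = $83.68 + $41.56 + $24.47 + $49.37 + $4.89 + $81.62 = $285.59
Net pay = $1,222.40 − $285.59 = $936.81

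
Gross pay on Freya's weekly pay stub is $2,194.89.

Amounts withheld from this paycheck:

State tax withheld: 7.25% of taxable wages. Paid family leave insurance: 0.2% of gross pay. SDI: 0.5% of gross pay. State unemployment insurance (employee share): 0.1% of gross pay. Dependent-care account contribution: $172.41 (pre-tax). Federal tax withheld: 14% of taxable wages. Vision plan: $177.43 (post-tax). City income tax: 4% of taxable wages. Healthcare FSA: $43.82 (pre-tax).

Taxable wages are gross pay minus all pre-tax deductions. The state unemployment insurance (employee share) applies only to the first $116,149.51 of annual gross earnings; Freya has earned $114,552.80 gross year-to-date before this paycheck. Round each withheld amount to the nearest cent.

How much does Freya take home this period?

$1,284.66

Healthcare FSA: $43.82
Dependent-care account contribution: $172.41
Pre-tax total = $43.82 + $172.41 = $216.23
Taxable wages = $2,194.89 − $216.23 = $1,978.66
City income tax: $1,978.66 × 0.04 = $79.15
State tax withheld: $1,978.66 × 0.0725 = $143.45
Federal tax withheld: $1,978.66 × 0.14 = $277.01
State unemployment insurance (employee share): only $116,149.51 − $114,552.80 = $1,596.71 of this check is subject → $1,596.71 × 0.001 = $1.60
SDI: $2,194.89 × 0.005 = $10.97
Paid family leave insurance: $2,194.89 × 0.002 = $4.39
Vision plan: $177.43
Total deductions = $43.82 + $172.41 + $79.15 + $143.45 + $277.01 + $1.60 + $10.97 + $4.39 + $177.43 = $910.23
Net pay = $2,194.89 − $910.23 = $1,284.66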